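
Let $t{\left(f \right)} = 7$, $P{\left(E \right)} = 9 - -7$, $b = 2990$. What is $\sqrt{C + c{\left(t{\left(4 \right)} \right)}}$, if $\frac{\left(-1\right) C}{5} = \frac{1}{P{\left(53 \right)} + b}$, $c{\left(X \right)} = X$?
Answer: $\frac{\sqrt{7026358}}{1002} \approx 2.6454$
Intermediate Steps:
$P{\left(E \right)} = 16$ ($P{\left(E \right)} = 9 + 7 = 16$)
$C = - \frac{5}{3006}$ ($C = - \frac{5}{16 + 2990} = - \frac{5}{3006} \approx -0.0016633$)
$\sqrt{C + c{\left(t{\left(4 \right)} \right)}} = \sqrt{- \frac{5}{3006} + 7} = \sqrt{\frac{21037}{3006}} = \frac{\sqrt{7026358}}{1002}$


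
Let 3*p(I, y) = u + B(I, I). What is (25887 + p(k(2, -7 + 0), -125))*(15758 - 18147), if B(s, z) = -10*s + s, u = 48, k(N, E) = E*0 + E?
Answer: -61932436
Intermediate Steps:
k(N, E) = E (k(N, E) = 0 + E = E)
B(s, z) = -9*s
p(I, y) = 16 - 3*I (p(I, y) = (48 - 9*I)/3 = 16 - 3*I)
(25887 + p(k(2, -7 + 0), -125))*(15758 - 18147) = (25887 + (16 - 3*(-7 + 0)))*(15758 - 18147) = (25887 + (16 - 3*(-7)))*(-2389) = (25887 + (16 + 21))*(-2389) = (25887 + 37)*(-2389) = 25924*(-2389) = -61932436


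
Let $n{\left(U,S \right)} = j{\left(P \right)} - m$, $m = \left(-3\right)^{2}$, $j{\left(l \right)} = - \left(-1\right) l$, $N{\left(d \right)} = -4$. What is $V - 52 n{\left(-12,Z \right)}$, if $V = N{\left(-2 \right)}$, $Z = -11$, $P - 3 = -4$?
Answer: $516$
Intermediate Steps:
$P = -1$ ($P = 3 - 4 = -1$)
$V = -4$
$j{\left(l \right)} = l$
$m = 9$
$n{\left(U,S \right)} = -10$ ($n{\left(U,S \right)} = -1 - 9 = -10$)
$V - 52 n{\left(-12,Z \right)} = -4 - -520 = -4 + 520 = 516$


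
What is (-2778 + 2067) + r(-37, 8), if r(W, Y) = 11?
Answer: -700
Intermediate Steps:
(-2778 + 2067) + r(-37, 8) = (-2778 + 2067) + 11 = -711 + 11 = -700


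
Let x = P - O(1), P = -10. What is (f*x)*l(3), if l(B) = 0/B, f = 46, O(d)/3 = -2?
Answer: 0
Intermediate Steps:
O(d) = -6 (O(d) = 3*(-2) = -6)
l(B) = 0
x = -4 (x = -10 - 1*(-6) = -10 + 6 = -4)
(f*x)*l(3) = (46*(-4))*0 = -184*0 = 0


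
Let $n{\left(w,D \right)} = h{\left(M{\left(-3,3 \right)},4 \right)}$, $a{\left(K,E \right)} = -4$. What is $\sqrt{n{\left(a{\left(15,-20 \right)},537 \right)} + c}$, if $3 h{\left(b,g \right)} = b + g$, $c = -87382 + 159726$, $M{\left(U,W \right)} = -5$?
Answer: $\frac{\sqrt{651093}}{3} \approx 268.97$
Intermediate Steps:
$c = 72344$
$h{\left(b,g \right)} = \frac{b}{3} + \frac{g}{3}$ ($h{\left(b,g \right)} = \frac{b + g}{3} = \frac{b}{3} + \frac{g}{3}$)
$n{\left(w,D \right)} = - \frac{1}{3}$ ($n{\left(w,D \right)} = \frac{1}{3} \left(-5\right) + \frac{1}{3} \cdot 4 = - \frac{5}{3} + \frac{4}{3} = - \frac{1}{3}$)
$\sqrt{n{\left(a{\left(15,-20 \right)},537 \right)} + c} = \sqrt{- \frac{1}{3} + 72344} = \sqrt{\frac{217031}{3}} = \frac{\sqrt{651093}}{3}$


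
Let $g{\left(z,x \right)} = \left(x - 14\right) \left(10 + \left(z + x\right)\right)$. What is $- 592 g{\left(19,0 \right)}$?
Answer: $240352$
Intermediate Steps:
$g{\left(z,x \right)} = \left(-14 + x\right) \left(10 + x + z\right)$ ($g{\left(z,x \right)} = \left(-14 + x\right) \left(10 + \left(x + z\right)\right) = \left(-14 + x\right) \left(10 + x + z\right)$)
$- 592 g{\left(19,0 \right)} = - 592 \left(-140 + 0^{2} - 266 - 0 + 0 \cdot 19\right) = - 592 \left(-140 + 0 - 266 + 0 + 0\right) = \left(-592\right) \left(-406\right) = 240352$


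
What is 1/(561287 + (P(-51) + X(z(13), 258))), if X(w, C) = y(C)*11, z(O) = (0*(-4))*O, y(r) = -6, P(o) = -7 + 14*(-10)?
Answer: 1/561074 ≈ 1.7823e-6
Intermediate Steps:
P(o) = -147 (P(o) = -7 - 140 = -147)
z(O) = 0 (z(O) = 0*O = 0)
X(w, C) = -66 (X(w, C) = -6*11 = -66)
1/(561287 + (P(-51) + X(z(13), 258))) = 1/(561287 + (-147 - 66)) = 1/(561287 - 213) = 1/561074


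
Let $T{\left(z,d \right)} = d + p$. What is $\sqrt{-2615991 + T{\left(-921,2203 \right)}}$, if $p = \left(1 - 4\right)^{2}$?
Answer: $i \sqrt{2613779} \approx 1616.7 i$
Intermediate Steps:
$p = 9$ ($p = \left(-3\right)^{2} = 9$)
$T{\left(z,d \right)} = 9 + d$ ($T{\left(z,d \right)} = d + 9 = 9 + d$)
$\sqrt{-2615991 + T{\left(-921,2203 \right)}} = \sqrt{-2615991 + \left(9 + 2203\right)} = \sqrt{-2615991 + 2212} = \sqrt{-2613779} = i \sqrt{2613779}$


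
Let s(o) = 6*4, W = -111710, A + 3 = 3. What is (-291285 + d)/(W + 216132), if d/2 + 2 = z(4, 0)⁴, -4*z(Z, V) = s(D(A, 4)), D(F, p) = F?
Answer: -288697/104422 ≈ -2.7647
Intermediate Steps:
A = 0 (A = -3 + 3 = 0)
s(o) = 24
z(Z, V) = -6 (z(Z, V) = -¼*24 = -6)
d = 2588 (d = -4 + 2*(-6)⁴ = -4 + 2*1296 = -4 + 2592 = 2588)
(-291285 + d)/(W + 216132) = (-291285 + 2588)/(-111710 + 216132) = -288697/104422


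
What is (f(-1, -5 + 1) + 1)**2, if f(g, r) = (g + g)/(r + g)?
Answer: 49/25 ≈ 1.9600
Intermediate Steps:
f(g, r) = 2*g/(g + r) (f(g, r) = (2*g)/(g + r) = 2*g/(g + r))
(f(-1, -5 + 1) + 1)**2 = (2*(-1)/(-1 + (-5 + 1)) + 1)**2 = (2*(-1)/(-1 - 4) + 1)**2 = (2*(-1)/(-5) + 1)**2 = (2*(-1)*(-1/5) + 1)**2 = (2/5 + 1)**2 = (7/5)**2 = 49/25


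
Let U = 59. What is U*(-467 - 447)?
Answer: -53926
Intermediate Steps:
U*(-467 - 447) = 59*(-467 - 447) = 59*(-914) = -53926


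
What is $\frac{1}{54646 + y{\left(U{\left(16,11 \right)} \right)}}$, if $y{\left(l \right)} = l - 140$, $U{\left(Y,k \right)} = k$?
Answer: $\frac{1}{54517} \approx 1.8343 \cdot 10^{-5}$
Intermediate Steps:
$y{\left(l \right)} = -140 + l$
$\frac{1}{54646 + y{\left(U{\left(16,11 \right)} \right)}} = \frac{1}{54646 + \left(-140 + 11\right)} = \frac{1}{54646 - 129} = \frac{1}{54517}$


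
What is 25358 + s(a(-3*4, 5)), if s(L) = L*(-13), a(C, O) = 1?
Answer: 25345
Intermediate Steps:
s(L) = -13*L
25358 + s(a(-3*4, 5)) = 25358 - 13*1 = 25358 - 13 = 25345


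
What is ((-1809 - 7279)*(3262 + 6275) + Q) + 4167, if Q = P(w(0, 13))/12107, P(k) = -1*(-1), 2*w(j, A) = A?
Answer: -1049290553522/12107 ≈ -8.6668e+7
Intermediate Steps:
w(j, A) = A/2
P(k) = 1
Q = 1/12107 ≈ 8.2597e-5
((-1809 - 7279)*(3262 + 6275) + Q) + 4167 = ((-1809 - 7279)*(3262 + 6275) + 1/12107) + 4167 = (-9088*9537 + 1/12107) + 4167 = (-86672256 + 1/12107) + 4167 = -1049341003391/12107 + 4167 = -1049290553522/12107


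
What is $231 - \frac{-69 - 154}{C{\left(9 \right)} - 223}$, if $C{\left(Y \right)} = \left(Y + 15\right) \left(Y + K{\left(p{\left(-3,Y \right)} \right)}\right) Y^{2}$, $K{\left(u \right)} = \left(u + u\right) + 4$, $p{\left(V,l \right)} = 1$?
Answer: $\frac{6684670}{28937} \approx 231.01$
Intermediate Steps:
$K{\left(u \right)} = 4 + 2 u$ ($K{\left(u \right)} = 2 u + 4 = 4 + 2 u$)
$C{\left(Y \right)} = Y^{2} \left(6 + Y\right) \left(15 + Y\right)$ ($C{\left(Y \right)} = \left(Y + 15\right) \left(Y + \left(4 + 2 \cdot 1\right)\right) Y^{2} = \left(15 + Y\right) \left(Y + \left(4 + 2\right)\right) Y^{2} = \left(15 + Y\right) \left(Y + 6\right) Y^{2} = \left(15 + Y\right) \left(6 + Y\right) Y^{2} = \left(6 + Y\right) \left(15 + Y\right) Y^{2} = Y^{2} \left(6 + Y\right) \left(15 + Y\right)$)
$231 - \frac{-69 - 154}{C{\left(9 \right)} - 223} = 231 - \frac{-69 - 154}{9^{2} \left(90 + 9^{2} + 21 \cdot 9\right) - 223} = 231 - - \frac{223}{81 \left(90 + 81 + 189\right) - 223} = 231 - - \frac{223}{81 \cdot 360 - 223} = 231 - - \frac{223}{29160 - 223} = 231 - - \frac{223}{28937} = 231 + \frac{223}{28937} = \frac{6684670}{28937}$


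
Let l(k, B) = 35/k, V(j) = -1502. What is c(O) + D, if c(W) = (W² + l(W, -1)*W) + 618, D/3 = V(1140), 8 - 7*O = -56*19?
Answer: 960387/49 ≈ 19600.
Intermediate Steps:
O = 1072/7 (O = 8/7 - (-8)*19 = 8/7 - ⅐*(-1064) = 8/7 + 152 = 1072/7 ≈ 153.14)
D = -4506 (D = 3*(-1502) = -4506)
c(W) = 653 + W² (c(W) = (W² + (35/W)*W) + 618 = (W² + 35) + 618 = (35 + W²) + 618 = 653 + W²)
c(O) + D = (653 + (1072/7)²) - 4506 = (653 + 1149184/49) - 4506 = 1181181/49 - 4506 = 960387/49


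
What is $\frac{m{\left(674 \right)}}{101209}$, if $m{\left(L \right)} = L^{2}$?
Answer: $\frac{454276}{101209} \approx 4.4885$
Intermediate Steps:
$\frac{m{\left(674 \right)}}{101209} = \frac{674^{2}}{101209} = 454276 \cdot \frac{1}{101209} = \frac{454276}{101209}$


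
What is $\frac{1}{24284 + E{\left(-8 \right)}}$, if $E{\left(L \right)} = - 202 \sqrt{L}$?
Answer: $\frac{6071}{147509772} + \frac{101 i \sqrt{2}}{147509772} \approx 4.1157 \cdot 10^{-5} + 9.6831 \cdot 10^{-7} i$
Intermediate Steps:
$\frac{1}{24284 + E{\left(-8 \right)}} = \frac{1}{24284 - 202 \sqrt{-8}} = \frac{1}{24284 - 202 \cdot 2 i \sqrt{2}} = \frac{1}{24284 - 404 i \sqrt{2}}$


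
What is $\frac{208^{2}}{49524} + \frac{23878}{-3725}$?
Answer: $- \frac{255343918}{46119225} \approx -5.5366$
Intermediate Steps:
$\frac{208^{2}}{49524} + \frac{23878}{-3725} = 43264 \cdot \frac{1}{49524} + 23878 \left(- \frac{1}{3725}\right) = \frac{10816}{12381} - \frac{23878}{3725} = - \frac{255343918}{46119225}$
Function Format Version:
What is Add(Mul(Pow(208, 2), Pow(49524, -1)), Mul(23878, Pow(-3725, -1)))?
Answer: Rational(-255343918, 46119225) ≈ -5.5366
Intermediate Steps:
Add(Mul(Pow(208, 2), Pow(49524, -1)), Mul(23878, Pow(-3725, -1))) = Add(Mul(43264, Rational(1, 49524)), Mul(23878, Rational(-1, 3725))) = Add(Rational(10816, 12381), Rational(-23878, 3725)) = Rational(-255343918, 46119225)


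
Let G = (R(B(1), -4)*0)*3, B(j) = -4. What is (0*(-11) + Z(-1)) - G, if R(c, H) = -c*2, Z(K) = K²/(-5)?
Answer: -⅕ ≈ -0.20000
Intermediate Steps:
Z(K) = -K²/5
R(c, H) = -2*c
G = 0 (G = (-2*(-4)*0)*3 = (8*0)*3 = 0*3 = 0)
(0*(-11) + Z(-1)) - G = (0*(-11) - ⅕*(-1)²) - 1*0 = (0 - ⅕*1) + 0 = (0 - ⅕) + 0 = -⅕ + 0 = -⅕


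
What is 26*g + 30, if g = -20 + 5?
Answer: -360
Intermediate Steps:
g = -15
26*g + 30 = 26*(-15) + 30 = -390 + 30 = -360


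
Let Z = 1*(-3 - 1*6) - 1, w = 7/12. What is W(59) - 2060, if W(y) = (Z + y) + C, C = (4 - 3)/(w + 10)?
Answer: -255385/127 ≈ -2010.9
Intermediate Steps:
w = 7/12 (w = 7*(1/12) = 7/12 ≈ 0.58333)
C = 12/127 (C = (4 - 3)/(7/12 + 10) = 1/(127/12) = 1*(12/127) = 12/127 ≈ 0.094488)
Z = -10 (Z = 1*(-3 - 6) - 1 = 1*(-9) - 1 = -9 - 1 = -10)
W(y) = -1258/127 + y (W(y) = (-10 + y) + 12/127 = -1258/127 + y)
W(59) - 2060 = (-1258/127 + 59) - 2060 = 6235/127 - 2060 = -255385/127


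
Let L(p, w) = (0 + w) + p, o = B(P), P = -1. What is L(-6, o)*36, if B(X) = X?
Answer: -252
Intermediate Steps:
o = -1
L(p, w) = p + w (L(p, w) = w + p = p + w)
L(-6, o)*36 = (-6 - 1)*36 = -7*36 = -252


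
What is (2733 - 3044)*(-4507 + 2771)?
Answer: 539896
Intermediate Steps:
(2733 - 3044)*(-4507 + 2771) = -311*(-1736) = 539896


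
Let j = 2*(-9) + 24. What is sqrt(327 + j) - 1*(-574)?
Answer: 574 + 3*sqrt(37) ≈ 592.25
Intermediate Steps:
j = 6 (j = -18 + 24 = 6)
sqrt(327 + j) - 1*(-574) = sqrt(327 + 6) - 1*(-574) = sqrt(333) + 574 = 3*sqrt(37) + 574 = 574 + 3*sqrt(37)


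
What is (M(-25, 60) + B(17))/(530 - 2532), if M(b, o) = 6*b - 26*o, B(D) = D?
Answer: 1693/2002 ≈ 0.84565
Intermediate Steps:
M(b, o) = -26*o + 6*b
(M(-25, 60) + B(17))/(530 - 2532) = ((-26*60 + 6*(-25)) + 17)/(530 - 2532) = ((-1560 - 150) + 17)/(-2002) = (-1710 + 17)*(-1/2002) = -1693*(-1/2002) = 1693/2002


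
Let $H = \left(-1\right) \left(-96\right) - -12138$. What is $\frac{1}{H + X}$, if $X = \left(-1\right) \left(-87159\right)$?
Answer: $\frac{1}{99393} \approx 1.0061 \cdot 10^{-5}$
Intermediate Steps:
$X = 87159$
$H = 12234$ ($H = 96 + 12138 = 12234$)
$\frac{1}{H + X} = \frac{1}{12234 + 87159} = \frac{1}{99393}$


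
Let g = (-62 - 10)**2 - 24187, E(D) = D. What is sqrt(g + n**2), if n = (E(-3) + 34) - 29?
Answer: 3*I*sqrt(2111) ≈ 137.84*I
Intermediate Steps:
n = 2 (n = (-3 + 34) - 29 = 31 - 29 = 2)
g = -19003 (g = (-72)**2 - 24187 = 5184 - 24187 = -19003)
sqrt(g + n**2) = sqrt(-19003 + 2**2) = sqrt(-19003 + 4) = sqrt(-18999) = 3*I*sqrt(2111)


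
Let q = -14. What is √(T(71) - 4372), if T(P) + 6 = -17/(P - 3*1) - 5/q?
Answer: I*√858067/14 ≈ 66.166*I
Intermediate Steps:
T(P) = -79/14 - 17/(-3 + P) (T(P) = -6 + (-17/(P - 3*1) - 5/(-14)) = -6 + (-17/(P - 3) - 5*(-1/14)) = -6 + (-17/(-3 + P) + 5/14) = -6 + (5/14 - 17/(-3 + P)) = -79/14 - 17/(-3 + P))
√(T(71) - 4372) = √((-1 - 79*71)/(14*(-3 + 71)) - 4372) = √((1/14)*(-1 - 5609)/68 - 4372) = √((1/14)*(1/68)*(-5610) - 4372) = √(-165/28 - 4372) = √(-122581/28) = I*√858067/14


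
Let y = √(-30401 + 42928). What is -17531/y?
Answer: -17531*√12527/12527 ≈ -156.63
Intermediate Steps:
y = √12527 ≈ 111.92
-17531/y = -17531*√12527/12527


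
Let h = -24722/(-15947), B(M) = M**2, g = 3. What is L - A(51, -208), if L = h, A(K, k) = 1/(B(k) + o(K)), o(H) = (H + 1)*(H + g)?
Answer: 1138976037/734710184 ≈ 1.5502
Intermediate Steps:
o(H) = (1 + H)*(3 + H) (o(H) = (H + 1)*(H + 3) = (1 + H)*(3 + H))
h = 24722/15947 (h = -24722*(-1/15947) = 24722/15947 ≈ 1.5503)
A(K, k) = 1/(3 + K**2 + k**2 + 4*K) (A(K, k) = 1/(k**2 + (3 + K**2 + 4*K)) = 1/(3 + K**2 + k**2 + 4*K))
L = 24722/15947 ≈ 1.5503
L - A(51, -208) = 24722/15947 - 1/(3 + 51**2 + (-208)**2 + 4*51) = 24722/15947 - 1/(3 + 2601 + 43264 + 204) = 24722/15947 - 1/46072 = 1138976037/734710184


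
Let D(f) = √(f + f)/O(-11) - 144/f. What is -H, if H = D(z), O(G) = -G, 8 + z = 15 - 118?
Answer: -48/37 - I*√222/11 ≈ -1.2973 - 1.3545*I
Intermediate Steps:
z = -111 (z = -8 + (15 - 118) = -8 - 103 = -111)
D(f) = -144/f + √2*√f/11 (D(f) = √(f + f)/((-1*(-11))) - 144/f = √(2*f)/11 - 144/f = (√2*√f)*(1/11) - 144/f = √2*√f/11 - 144/f = -144/f + √2*√f/11)
H = 48/37 + I*√222/11 (H = (1/11)*(-1584 + √2*(-111)^(3/2))/(-111) = (1/11)*(-1/111)*(-1584 + √2*(-111*I*√111)) = (1/11)*(-1/111)*(-1584 - 111*I*√222) = 48/37 + I*√222/11 ≈ 1.2973 + 1.3545*I)
-H = -(48/37 + I*√222/11) = -48/37 - I*√222/11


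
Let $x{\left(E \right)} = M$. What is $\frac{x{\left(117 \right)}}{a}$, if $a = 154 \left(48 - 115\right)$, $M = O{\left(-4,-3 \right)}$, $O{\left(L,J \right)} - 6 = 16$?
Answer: $- \frac{1}{469} \approx -0.0021322$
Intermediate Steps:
$O{\left(L,J \right)} = 22$ ($O{\left(L,J \right)} = 6 + 16 = 22$)
$M = 22$
$x{\left(E \right)} = 22$
$a = -10318$ ($a = 154 \left(-67\right) = -10318$)
$\frac{x{\left(117 \right)}}{a} = \frac{22}{-10318} = 22 \left(- \frac{1}{10318}\right) = - \frac{1}{469}$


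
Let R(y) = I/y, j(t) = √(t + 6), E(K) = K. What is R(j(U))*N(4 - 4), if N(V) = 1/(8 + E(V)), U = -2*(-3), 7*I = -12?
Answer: -√3/28 ≈ -0.061859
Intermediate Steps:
I = -12/7 (I = (⅐)*(-12) = -12/7 ≈ -1.7143)
U = 6
j(t) = √(6 + t)
N(V) = 1/(8 + V)
R(y) = -12/(7*y)
R(j(U))*N(4 - 4) = (-12/(7*√(6 + 6)))/(8 + (4 - 4)) = (-12*√3/6/7)/(8 + 0) = -12*√3/6/7/8 = -2*√3/7*(⅛) = -√3/28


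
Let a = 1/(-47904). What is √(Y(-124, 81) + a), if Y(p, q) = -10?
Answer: I*√1434248754/11976 ≈ 3.1623*I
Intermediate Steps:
a = -1/47904 ≈ -2.0875e-5
√(Y(-124, 81) + a) = √(-10 - 1/47904) = √(-479041/47904) = I*√1434248754/11976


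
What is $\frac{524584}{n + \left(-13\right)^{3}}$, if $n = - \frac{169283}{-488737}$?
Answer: $- \frac{128191805204}{536792953} \approx -238.81$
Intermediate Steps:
$n = \frac{169283}{488737}$ ($n = - \frac{169283 \left(-1\right)}{488737} = \left(-1\right) \left(- \frac{169283}{488737}\right) = \frac{169283}{488737} \approx 0.34637$)
$\frac{524584}{n + \left(-13\right)^{3}} = \frac{524584}{\frac{169283}{488737} + \left(-13\right)^{3}} = \frac{524584}{\frac{169283}{488737} - 2197} = \frac{524584}{- \frac{1073585906}{488737}} = 524584 \left(- \frac{488737}{1073585906}\right) = - \frac{128191805204}{536792953}$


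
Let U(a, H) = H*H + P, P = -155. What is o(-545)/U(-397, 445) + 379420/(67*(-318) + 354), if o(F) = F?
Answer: -938590678/51822153 ≈ -18.112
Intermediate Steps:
U(a, H) = -155 + H² (U(a, H) = H*H - 155 = H² - 155 = -155 + H²)
o(-545)/U(-397, 445) + 379420/(67*(-318) + 354) = -545/(-155 + 445²) + 379420/(67*(-318) + 354) = -545/(-155 + 198025) + 379420/(-21306 + 354) = -545/197870 + 379420/(-20952) = -545*1/197870 + 379420*(-1/20952) = -109/39574 - 94855/5238 = -938590678/51822153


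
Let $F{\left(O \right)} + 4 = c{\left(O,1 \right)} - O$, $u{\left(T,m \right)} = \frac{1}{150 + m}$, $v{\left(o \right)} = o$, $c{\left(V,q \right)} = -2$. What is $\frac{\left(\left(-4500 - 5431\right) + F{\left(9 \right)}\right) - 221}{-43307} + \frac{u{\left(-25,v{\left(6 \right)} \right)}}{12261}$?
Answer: $\frac{19446626879}{82833991812} \approx 0.23477$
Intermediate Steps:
$F{\left(O \right)} = -6 - O$ ($F{\left(O \right)} = -4 - \left(2 + O\right) = -6 - O$)
$\frac{\left(\left(-4500 - 5431\right) + F{\left(9 \right)}\right) - 221}{-43307} + \frac{u{\left(-25,v{\left(6 \right)} \right)}}{12261} = \frac{\left(\left(-4500 - 5431\right) - 15\right) - 221}{-43307} + \frac{1}{\left(150 + 6\right) 12261} = \left(\left(-9931 - 15\right) - 221\right) \left(- \frac{1}{43307}\right) + \frac{1}{156} \cdot \frac{1}{12261} = \left(-9946 - 221\right) \left(- \frac{1}{43307}\right) + \frac{1}{1912716} = \left(-10167\right) \left(- \frac{1}{43307}\right) + \frac{1}{1912716} = \frac{10167}{43307} + \frac{1}{1912716} = \frac{19446626879}{82833991812}$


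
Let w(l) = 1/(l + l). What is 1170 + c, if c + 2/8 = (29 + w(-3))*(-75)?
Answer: -3971/4 ≈ -992.75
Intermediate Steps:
w(l) = 1/(2*l)
c = -8651/4 (c = -1/4 + (29 + (1/2)/(-3))*(-75) = -1/4 + (29 + (1/2)*(-1/3))*(-75) = -1/4 + (29 - 1/6)*(-75) = -1/4 + (173/6)*(-75) = -1/4 - 4325/2 = -8651/4 ≈ -2162.8)
1170 + c = 1170 - 8651/4 = -3971/4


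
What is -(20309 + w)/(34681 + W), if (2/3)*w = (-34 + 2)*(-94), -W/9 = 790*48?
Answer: 24821/306599 ≈ 0.080956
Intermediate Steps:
W = -341280 (W = -7110*48 = -9*37920 = -341280)
w = 4512 (w = 3*((-34 + 2)*(-94))/2 = 3*(-32*(-94))/2 = (3/2)*3008 = 4512)
-(20309 + w)/(34681 + W) = -(20309 + 4512)/(34681 - 341280) = -24821/(-306599) = -24821*(-1)/306599 = -1*(-24821/306599) = 24821/306599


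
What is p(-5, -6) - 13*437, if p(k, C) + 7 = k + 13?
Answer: -5680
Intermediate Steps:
p(k, C) = 6 + k (p(k, C) = -7 + (k + 13) = -7 + (13 + k) = 6 + k)
p(-5, -6) - 13*437 = (6 - 5) - 13*437 = 1 - 5681 = -5680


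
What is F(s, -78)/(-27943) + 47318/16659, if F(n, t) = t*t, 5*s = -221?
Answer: 1220853518/465502437 ≈ 2.6227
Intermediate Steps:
s = -221/5 (s = (1/5)*(-221) = -221/5 ≈ -44.200)
F(n, t) = t**2
F(s, -78)/(-27943) + 47318/16659 = (-78)**2/(-27943) + 47318/16659 = 6084*(-1/27943) + 47318*(1/16659) = -6084/27943 + 47318/16659 = 1220853518/465502437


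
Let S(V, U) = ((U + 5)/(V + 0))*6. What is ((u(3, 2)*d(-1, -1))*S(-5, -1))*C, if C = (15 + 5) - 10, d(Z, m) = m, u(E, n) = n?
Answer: 96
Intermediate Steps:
S(V, U) = 6*(5 + U)/V (S(V, U) = ((5 + U)/V)*6 = 6*(5 + U)/V)
C = 10 (C = 20 - 10 = 10)
((u(3, 2)*d(-1, -1))*S(-5, -1))*C = ((2*(-1))*(6*(5 - 1)/(-5)))*10 = -12*(-1)*4/5*10 = -2*(-24/5)*10 = (48/5)*10 = 96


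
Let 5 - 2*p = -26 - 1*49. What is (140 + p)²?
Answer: 32400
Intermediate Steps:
p = 40 (p = 5/2 - (-26 - 1*49)/2 = 5/2 - (-26 - 49)/2 = 5/2 - ½*(-75) = 5/2 + 75/2 = 40)
(140 + p)² = (140 + 40)² = 180² = 32400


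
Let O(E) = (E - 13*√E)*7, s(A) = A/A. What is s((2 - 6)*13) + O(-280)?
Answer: -1959 - 182*I*√70 ≈ -1959.0 - 1522.7*I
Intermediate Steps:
s(A) = 1
O(E) = -91*√E + 7*E
s((2 - 6)*13) + O(-280) = 1 + (-182*I*√70 + 7*(-280)) = 1 + (-182*I*√70 - 1960) = 1 + (-1960 - 182*I*√70) = -1959 - 182*I*√70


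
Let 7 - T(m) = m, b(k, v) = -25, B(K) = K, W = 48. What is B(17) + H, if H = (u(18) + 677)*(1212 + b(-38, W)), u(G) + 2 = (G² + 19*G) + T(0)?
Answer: 1600093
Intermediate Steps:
T(m) = 7 - m
u(G) = 5 + G² + 19*G (u(G) = -2 + ((G² + 19*G) + (7 - 1*0)) = -2 + ((G² + 19*G) + (7 + 0)) = -2 + ((G² + 19*G) + 7) = -2 + (7 + G² + 19*G) = 5 + G² + 19*G)
H = 1600076 (H = ((5 + 18² + 19*18) + 677)*(1212 - 25) = ((5 + 324 + 342) + 677)*1187 = (671 + 677)*1187 = 1348*1187 = 1600076)
B(17) + H = 17 + 1600076 = 1600093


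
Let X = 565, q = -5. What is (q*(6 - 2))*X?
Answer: -11300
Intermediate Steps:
(q*(6 - 2))*X = -5*(6 - 2)*565 = -5*4*565 = -20*565 = -11300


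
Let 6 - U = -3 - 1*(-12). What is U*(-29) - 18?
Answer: 69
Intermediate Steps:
U = -3 (U = 6 - (-3 - 1*(-12)) = 6 - (-3 + 12) = 6 - 1*9 = 6 - 9 = -3)
U*(-29) - 18 = -3*(-29) - 18 = 87 - 18 = 69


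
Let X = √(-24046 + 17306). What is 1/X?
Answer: -I*√1685/3370 ≈ -0.012181*I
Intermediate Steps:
X = 2*I*√1685 (X = √(-6740) = 2*I*√1685 ≈ 82.098*I)
1/X = 1/(2*I*√1685) = -I*√1685/3370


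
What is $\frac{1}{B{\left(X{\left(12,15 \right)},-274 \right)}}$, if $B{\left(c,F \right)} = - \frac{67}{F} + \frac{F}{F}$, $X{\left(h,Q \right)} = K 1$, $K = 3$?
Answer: $\frac{274}{341} \approx 0.80352$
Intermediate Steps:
$X{\left(h,Q \right)} = 3$ ($X{\left(h,Q \right)} = 3 \cdot 1 = 3$)
$B{\left(c,F \right)} = 1 - \frac{67}{F}$ ($B{\left(c,F \right)} = - \frac{67}{F} + 1 = 1 - \frac{67}{F}$)
$\frac{1}{B{\left(X{\left(12,15 \right)},-274 \right)}} = \frac{1}{\frac{1}{-274} \left(-67 - 274\right)} = \frac{1}{\left(- \frac{1}{274}\right) \left(-341\right)} = \frac{1}{\frac{341}{274}} = \frac{274}{341}$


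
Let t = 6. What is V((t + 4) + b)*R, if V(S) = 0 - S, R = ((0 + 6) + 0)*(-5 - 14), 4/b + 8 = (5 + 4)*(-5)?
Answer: 59964/53 ≈ 1131.4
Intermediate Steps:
b = -4/53 (b = 4/(-8 + (5 + 4)*(-5)) = 4/(-8 + 9*(-5)) = 4/(-8 - 45) = 4/(-53) = 4*(-1/53) = -4/53 ≈ -0.075472)
R = -114 (R = (6 + 0)*(-19) = 6*(-19) = -114)
V(S) = -S
V((t + 4) + b)*R = -((6 + 4) - 4/53)*(-114) = -(10 - 4/53)*(-114) = -1*526/53*(-114) = -526/53*(-114) = 59964/53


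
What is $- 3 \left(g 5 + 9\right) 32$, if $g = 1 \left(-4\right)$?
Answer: $1056$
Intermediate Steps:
$g = -4$
$- 3 \left(g 5 + 9\right) 32 = - 3 \left(\left(-4\right) 5 + 9\right) 32 = - 3 \left(-20 + 9\right) 32 = - 3 \left(\left(-11\right) 32\right) = \left(-3\right) \left(-352\right) = 1056$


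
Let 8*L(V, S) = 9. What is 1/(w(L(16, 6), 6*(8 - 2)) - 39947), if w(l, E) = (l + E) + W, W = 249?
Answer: -8/317287 ≈ -2.5214e-5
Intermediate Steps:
L(V, S) = 9/8 (L(V, S) = (⅛)*9 = 9/8)
w(l, E) = 249 + E + l (w(l, E) = (l + E) + 249 = (E + l) + 249 = 249 + E + l)
1/(w(L(16, 6), 6*(8 - 2)) - 39947) = 1/((249 + 6*(8 - 2) + 9/8) - 39947) = 1/((249 + 6*6 + 9/8) - 39947) = 1/((249 + 36 + 9/8) - 39947) = 1/(2289/8 - 39947) = 1/(-317287/8) = -8/317287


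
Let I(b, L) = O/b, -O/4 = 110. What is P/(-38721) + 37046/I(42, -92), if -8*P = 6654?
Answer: -10041146167/2839540 ≈ -3536.2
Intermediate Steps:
O = -440 (O = -4*110 = -440)
I(b, L) = -440/b
P = -3327/4 (P = -1/8*6654 = -3327/4 ≈ -831.75)
P/(-38721) + 37046/I(42, -92) = -3327/4/(-38721) + 37046/((-440/42)) = -3327/4*(-1/38721) + 37046/((-440*1/42)) = 1109/51628 + 37046/(-220/21) = 1109/51628 + 37046*(-21/220) = 1109/51628 - 388983/110 = -10041146167/2839540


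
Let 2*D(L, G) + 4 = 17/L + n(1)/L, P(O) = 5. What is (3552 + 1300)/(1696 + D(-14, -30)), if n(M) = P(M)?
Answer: 67928/23705 ≈ 2.8656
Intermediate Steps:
n(M) = 5
D(L, G) = -2 + 11/L (D(L, G) = -2 + (17/L + 5/L)/2 = -2 + (22/L)/2 = -2 + 11/L)
(3552 + 1300)/(1696 + D(-14, -30)) = (3552 + 1300)/(1696 + (-2 + 11/(-14))) = 4852/(1696 + (-2 + 11*(-1/14))) = 4852/(1696 + (-2 - 11/14)) = 4852/(1696 - 39/14) = 4852/(23705/14) = 4852*(14/23705) = 67928/23705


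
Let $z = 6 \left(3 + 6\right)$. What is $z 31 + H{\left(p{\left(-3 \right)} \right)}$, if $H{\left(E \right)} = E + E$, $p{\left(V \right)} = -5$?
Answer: $1664$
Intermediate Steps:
$z = 54$ ($z = 6 \cdot 9 = 54$)
$H{\left(E \right)} = 2 E$
$z 31 + H{\left(p{\left(-3 \right)} \right)} = 54 \cdot 31 + 2 \left(-5\right) = 1674 - 10 = 1664$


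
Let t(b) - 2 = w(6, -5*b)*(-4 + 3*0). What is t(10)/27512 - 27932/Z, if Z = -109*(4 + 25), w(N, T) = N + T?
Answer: 384513921/43482716 ≈ 8.8429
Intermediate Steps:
Z = -3161 (Z = -109*29 = -3161)
t(b) = -22 + 20*b (t(b) = 2 + (6 - 5*b)*(-4 + 3*0) = 2 + (6 - 5*b)*(-4 + 0) = 2 + (6 - 5*b)*(-4) = 2 + (-24 + 20*b) = -22 + 20*b)
t(10)/27512 - 27932/Z = (-22 + 20*10)/27512 - 27932/(-3161) = (-22 + 200)*(1/27512) - 27932*(-1/3161) = 178*(1/27512) + 27932/3161 = 89/13756 + 27932/3161 = 384513921/43482716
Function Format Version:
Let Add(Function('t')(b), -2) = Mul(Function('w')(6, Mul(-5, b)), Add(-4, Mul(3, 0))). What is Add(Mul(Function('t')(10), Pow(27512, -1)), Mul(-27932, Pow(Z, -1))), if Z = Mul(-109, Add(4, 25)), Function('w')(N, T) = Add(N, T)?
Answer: Rational(384513921, 43482716) ≈ 8.8429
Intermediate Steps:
Z = -3161 (Z = Mul(-109, 29) = -3161)
Function('t')(b) = Add(-22, Mul(20, b)) (Function('t')(b) = Add(2, Mul(Add(6, Mul(-5, b)), Add(-4, Mul(3, 0)))) = Add(2, Mul(Add(6, Mul(-5, b)), Add(-4, 0))) = Add(2, Mul(Add(6, Mul(-5, b)), -4)) = Add(2, Add(-24, Mul(20, b))) = Add(-22, Mul(20, b)))
Add(Mul(Function('t')(10), Pow(27512, -1)), Mul(-27932, Pow(Z, -1))) = Add(Mul(Add(-22, Mul(20, 10)), Pow(27512, -1)), Mul(-27932, Pow(-3161, -1))) = Add(Mul(Add(-22, 200), Rational(1, 27512)), Mul(-27932, Rational(-1, 3161))) = Add(Mul(178, Rational(1, 27512)), Rational(27932, 3161)) = Add(Rational(89, 13756), Rational(27932, 3161)) = Rational(384513921, 43482716)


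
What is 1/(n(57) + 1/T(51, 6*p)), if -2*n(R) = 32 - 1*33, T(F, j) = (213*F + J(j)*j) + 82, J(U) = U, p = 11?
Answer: 30602/15303 ≈ 1.9997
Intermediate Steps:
T(F, j) = 82 + j² + 213*F (T(F, j) = (213*F + j*j) + 82 = (213*F + j²) + 82 = (j² + 213*F) + 82 = 82 + j² + 213*F)
n(R) = ½ (n(R) = -(32 - 1*33)/2 = -(32 - 33)/2 = -½*(-1) = ½)
1/(n(57) + 1/T(51, 6*p)) = 1/(½ + 1/(82 + (6*11)² + 213*51)) = 1/(½ + 1/(82 + 66² + 10863)) = 1/(½ + 1/(82 + 4356 + 10863)) = 1/(½ + 1/15301) = 1/(15303/30602) = 30602/15303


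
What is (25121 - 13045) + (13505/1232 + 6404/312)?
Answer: 581740559/48048 ≈ 12107.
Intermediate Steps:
(25121 - 13045) + (13505/1232 + 6404/312) = 12076 + (13505*(1/1232) + 6404*(1/312)) = 12076 + (13505/1232 + 1601/78) = 12076 + 1512911/48048 = 581740559/48048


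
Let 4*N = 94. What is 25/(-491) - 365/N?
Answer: -359605/23077 ≈ -15.583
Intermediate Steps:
N = 47/2 (N = (¼)*94 = 47/2 ≈ 23.500)
25/(-491) - 365/N = 25/(-491) - 365/47/2 = 25*(-1/491) - 365*2/47 = -25/491 - 730/47 = -359605/23077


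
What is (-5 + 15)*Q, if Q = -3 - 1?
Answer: -40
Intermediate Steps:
Q = -4
(-5 + 15)*Q = (-5 + 15)*(-4) = 10*(-4) = -40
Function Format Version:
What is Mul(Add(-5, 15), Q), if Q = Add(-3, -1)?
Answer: -40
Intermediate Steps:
Q = -4
Mul(Add(-5, 15), Q) = Mul(Add(-5, 15), -4) = Mul(10, -4) = -40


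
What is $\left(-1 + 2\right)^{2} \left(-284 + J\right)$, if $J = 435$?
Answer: $151$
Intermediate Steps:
$\left(-1 + 2\right)^{2} \left(-284 + J\right) = \left(-1 + 2\right)^{2} \left(-284 + 435\right) = 1^{2} \cdot 151 = 1 \cdot 151 = 151$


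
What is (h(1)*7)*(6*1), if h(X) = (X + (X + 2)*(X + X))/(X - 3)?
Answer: -147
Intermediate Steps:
h(X) = (X + 2*X*(2 + X))/(-3 + X) (h(X) = (X + (2 + X)*(2*X))/(-3 + X) = (X + 2*X*(2 + X))/(-3 + X))
(h(1)*7)*(6*1) = ((1*(5 + 2*1)/(-3 + 1))*7)*(6*1) = ((1*(5 + 2)/(-2))*7)*6 = ((1*(-½)*7)*7)*6 = -7/2*7*6 = -49/2*6 = -147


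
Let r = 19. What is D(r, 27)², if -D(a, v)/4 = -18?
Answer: 5184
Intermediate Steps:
D(a, v) = 72 (D(a, v) = -4*(-18) = 72)
D(r, 27)² = 72² = 5184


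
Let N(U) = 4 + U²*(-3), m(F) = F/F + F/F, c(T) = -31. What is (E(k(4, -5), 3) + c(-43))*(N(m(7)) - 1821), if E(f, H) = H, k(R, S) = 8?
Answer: 51212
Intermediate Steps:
m(F) = 2 (m(F) = 1 + 1 = 2)
N(U) = 4 - 3*U²
(E(k(4, -5), 3) + c(-43))*(N(m(7)) - 1821) = (3 - 31)*((4 - 3*2²) - 1821) = -28*((4 - 3*4) - 1821) = -28*((4 - 12) - 1821) = -28*(-8 - 1821) = -28*(-1829) = 51212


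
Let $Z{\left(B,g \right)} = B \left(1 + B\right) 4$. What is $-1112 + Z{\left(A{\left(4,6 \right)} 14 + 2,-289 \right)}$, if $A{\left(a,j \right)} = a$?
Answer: $12576$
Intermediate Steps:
$Z{\left(B,g \right)} = 4 B \left(1 + B\right)$
$-1112 + Z{\left(A{\left(4,6 \right)} 14 + 2,-289 \right)} = -1112 + 4 \left(4 \cdot 14 + 2\right) \left(1 + \left(4 \cdot 14 + 2\right)\right) = -1112 + 4 \left(56 + 2\right) \left(1 + \left(56 + 2\right)\right) = -1112 + 4 \cdot 58 \left(1 + 58\right) = -1112 + 4 \cdot 58 \cdot 59 = -1112 + 13688 = 12576$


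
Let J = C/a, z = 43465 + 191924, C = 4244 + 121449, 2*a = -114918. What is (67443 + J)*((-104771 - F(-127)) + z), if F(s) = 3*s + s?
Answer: 508123955651144/57459 ≈ 8.8432e+9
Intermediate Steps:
F(s) = 4*s
a = -57459 (a = (1/2)*(-114918) = -57459)
C = 125693
z = 235389
J = -125693/57459 (J = 125693/(-57459) = 125693*(-1/57459) = -125693/57459 ≈ -2.1875)
(67443 + J)*((-104771 - F(-127)) + z) = (67443 - 125693/57459)*((-104771 - 4*(-127)) + 235389) = 3875081644*((-104771 - 1*(-508)) + 235389)/57459 = 3875081644*((-104771 + 508) + 235389)/57459 = 3875081644*(-104263 + 235389)/57459 = (3875081644/57459)*131126 = 508123955651144/57459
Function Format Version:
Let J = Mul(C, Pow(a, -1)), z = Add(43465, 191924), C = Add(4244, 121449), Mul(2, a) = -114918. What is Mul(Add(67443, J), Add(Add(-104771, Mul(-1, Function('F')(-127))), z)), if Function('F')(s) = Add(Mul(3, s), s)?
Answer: Rational(508123955651144, 57459) ≈ 8.8432e+9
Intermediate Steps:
Function('F')(s) = Mul(4, s)
a = -57459 (a = Mul(Rational(1, 2), -114918) = -57459)
C = 125693
z = 235389
J = Rational(-125693, 57459) (J = Mul(125693, Pow(-57459, -1)) = Mul(125693, Rational(-1, 57459)) = Rational(-125693, 57459) ≈ -2.1875)
Mul(Add(67443, J), Add(Add(-104771, Mul(-1, Function('F')(-127))), z)) = Mul(Add(67443, Rational(-125693, 57459)), Add(Add(-104771, Mul(-1, Mul(4, -127))), 235389)) = Mul(Rational(3875081644, 57459), Add(Add(-104771, Mul(-1, -508)), 235389)) = Mul(Rational(3875081644, 57459), Add(Add(-104771, 508), 235389)) = Mul(Rational(3875081644, 57459), Add(-104263, 235389)) = Mul(Rational(3875081644, 57459), 131126) = Rational(508123955651144, 57459)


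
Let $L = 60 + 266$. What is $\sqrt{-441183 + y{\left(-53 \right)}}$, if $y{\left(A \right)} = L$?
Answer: $i \sqrt{440857} \approx 663.97 i$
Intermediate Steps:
$L = 326$
$y{\left(A \right)} = 326$
$\sqrt{-441183 + y{\left(-53 \right)}} = \sqrt{-441183 + 326} = \sqrt{-440857} = i \sqrt{440857}$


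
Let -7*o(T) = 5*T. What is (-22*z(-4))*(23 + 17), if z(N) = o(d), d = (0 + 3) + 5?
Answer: 35200/7 ≈ 5028.6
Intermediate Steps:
d = 8 (d = 3 + 5 = 8)
o(T) = -5*T/7
z(N) = -40/7 (z(N) = -5/7*8 = -40/7)
(-22*z(-4))*(23 + 17) = (-22*(-40/7))*(23 + 17) = (880/7)*40 = 35200/7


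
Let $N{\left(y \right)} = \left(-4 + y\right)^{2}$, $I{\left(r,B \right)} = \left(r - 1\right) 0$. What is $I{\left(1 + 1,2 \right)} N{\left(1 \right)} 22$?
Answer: $0$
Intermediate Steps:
$I{\left(r,B \right)} = 0$ ($I{\left(r,B \right)} = \left(-1 + r\right) 0 = 0$)
$I{\left(1 + 1,2 \right)} N{\left(1 \right)} 22 = 0 \left(-4 + 1\right)^{2} \cdot 22 = 0 \left(-3\right)^{2} \cdot 22 = 0 \cdot 9 \cdot 22 = 0 \cdot 22 = 0$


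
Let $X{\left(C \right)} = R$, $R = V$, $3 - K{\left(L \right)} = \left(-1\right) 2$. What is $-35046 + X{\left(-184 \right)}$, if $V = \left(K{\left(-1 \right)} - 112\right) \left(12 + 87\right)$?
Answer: $-45639$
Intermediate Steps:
$K{\left(L \right)} = 5$ ($K{\left(L \right)} = 3 - \left(-1\right) 2 = 3 - -2 = 3 + 2 = 5$)
$V = -10593$ ($V = \left(5 - 112\right) \left(12 + 87\right) = \left(-107\right) 99 = -10593$)
$R = -10593$
$X{\left(C \right)} = -10593$
$-35046 + X{\left(-184 \right)} = -35046 - 10593 = -45639$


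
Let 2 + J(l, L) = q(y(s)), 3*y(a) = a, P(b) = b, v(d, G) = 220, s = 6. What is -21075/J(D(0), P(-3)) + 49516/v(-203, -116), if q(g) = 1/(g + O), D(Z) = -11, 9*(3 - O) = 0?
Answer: 1969012/165 ≈ 11933.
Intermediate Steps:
O = 3 (O = 3 - 1/9*0 = 3 + 0 = 3)
y(a) = a/3
q(g) = 1/(3 + g) (q(g) = 1/(g + 3) = 1/(3 + g))
J(l, L) = -9/5 (J(l, L) = -2 + 1/(3 + (1/3)*6) = -2 + 1/(3 + 2) = -2 + 1/5 = -9/5)
-21075/J(D(0), P(-3)) + 49516/v(-203, -116) = -21075/(-9/5) + 49516/220 = -21075*(-5/9) + 49516*(1/220) = 35125/3 + 12379/55 = 1969012/165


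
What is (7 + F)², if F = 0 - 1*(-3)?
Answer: 100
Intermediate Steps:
F = 3 (F = 0 + 3 = 3)
(7 + F)² = (7 + 3)² = 10² = 100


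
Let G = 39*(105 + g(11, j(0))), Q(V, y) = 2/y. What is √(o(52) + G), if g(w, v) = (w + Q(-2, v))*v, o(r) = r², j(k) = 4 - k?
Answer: √8593 ≈ 92.698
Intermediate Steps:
g(w, v) = v*(w + 2/v) (g(w, v) = (w + 2/v)*v = v*(w + 2/v))
G = 5889 (G = 39*(105 + (2 + (4 - 1*0)*11)) = 39*(105 + (2 + (4 + 0)*11)) = 39*(105 + (2 + 4*11)) = 39*(105 + (2 + 44)) = 39*(105 + 46) = 39*151 = 5889)
√(o(52) + G) = √(52² + 5889) = √(2704 + 5889) = √8593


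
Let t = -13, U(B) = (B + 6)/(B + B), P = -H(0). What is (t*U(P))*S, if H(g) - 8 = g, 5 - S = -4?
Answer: -117/8 ≈ -14.625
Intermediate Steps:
S = 9 (S = 5 - 1*(-4) = 5 + 4 = 9)
H(g) = 8 + g
P = -8 (P = -(8 + 0) = -1*8 = -8)
U(B) = (6 + B)/(2*B) (U(B) = (6 + B)/((2*B)) = (6 + B)*(1/(2*B)) = (6 + B)/(2*B))
(t*U(P))*S = -13*(6 - 8)/(2*(-8))*9 = -13*(-1)*(-2)/(2*8)*9 = -13*⅛*9 = -13/8*9 = -117/8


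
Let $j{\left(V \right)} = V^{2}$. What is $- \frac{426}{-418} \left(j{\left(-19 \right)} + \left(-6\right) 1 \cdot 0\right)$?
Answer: $\frac{4047}{11} \approx 367.91$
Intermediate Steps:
$- \frac{426}{-418} \left(j{\left(-19 \right)} + \left(-6\right) 1 \cdot 0\right) = - \frac{426}{-418} \left(\left(-19\right)^{2} + \left(-6\right) 1 \cdot 0\right) = \left(-426\right) \left(- \frac{1}{418}\right) \left(361 - 0\right) = \frac{213 \left(361 + 0\right)}{209} = \frac{213}{209} \cdot 361 = \frac{4047}{11}$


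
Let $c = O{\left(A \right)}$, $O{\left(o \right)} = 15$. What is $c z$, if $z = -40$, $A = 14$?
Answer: $-600$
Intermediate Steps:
$c = 15$
$c z = 15 \left(-40\right) = -600$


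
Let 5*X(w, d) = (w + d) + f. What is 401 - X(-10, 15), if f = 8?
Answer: 1992/5 ≈ 398.40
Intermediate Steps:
X(w, d) = 8/5 + d/5 + w/5 (X(w, d) = ((w + d) + 8)/5 = ((d + w) + 8)/5 = (8 + d + w)/5 = 8/5 + d/5 + w/5)
401 - X(-10, 15) = 401 - (8/5 + (⅕)*15 + (⅕)*(-10)) = 401 - (8/5 + 3 - 2) = 401 - 1*13/5 = 401 - 13/5 = 1992/5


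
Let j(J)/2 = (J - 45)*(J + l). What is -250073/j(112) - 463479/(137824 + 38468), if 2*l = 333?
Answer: -20460814039/2193013716 ≈ -9.3300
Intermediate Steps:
l = 333/2 (l = (½)*333 = 333/2 ≈ 166.50)
j(J) = 2*(-45 + J)*(333/2 + J) (j(J) = 2*((J - 45)*(J + 333/2)) = 2*((-45 + J)*(333/2 + J)) = 2*(-45 + J)*(333/2 + J))
-250073/j(112) - 463479/(137824 + 38468) = -250073/(-14985 + 2*112² + 243*112) - 463479/(137824 + 38468) = -250073/(-14985 + 2*12544 + 27216) - 463479/176292 = -250073/(-14985 + 25088 + 27216) - 463479*1/176292 = -250073/37319 - 154493/58764 = -20460814039/2193013716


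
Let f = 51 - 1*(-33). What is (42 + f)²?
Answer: 15876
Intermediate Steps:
f = 84 (f = 51 + 33 = 84)
(42 + f)² = (42 + 84)² = 126² = 15876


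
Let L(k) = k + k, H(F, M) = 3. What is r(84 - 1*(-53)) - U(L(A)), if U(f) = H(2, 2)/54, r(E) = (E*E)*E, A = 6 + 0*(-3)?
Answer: 46284353/18 ≈ 2.5714e+6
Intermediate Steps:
A = 6 (A = 6 + 0 = 6)
r(E) = E**3 (r(E) = E**2*E = E**3)
L(k) = 2*k
U(f) = 1/18 (U(f) = 3/54 = 3*(1/54) = 1/18)
r(84 - 1*(-53)) - U(L(A)) = (84 - 1*(-53))**3 - 1*1/18 = (84 + 53)**3 - 1/18 = 137**3 - 1/18 = 2571353 - 1/18 = 46284353/18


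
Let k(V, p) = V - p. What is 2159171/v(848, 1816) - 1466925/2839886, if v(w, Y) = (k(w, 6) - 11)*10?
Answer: 1529902336939/5899863165 ≈ 259.31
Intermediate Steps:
v(w, Y) = -170 + 10*w (v(w, Y) = ((w - 1*6) - 11)*10 = ((w - 6) - 11)*10 = ((-6 + w) - 11)*10 = (-17 + w)*10 = -170 + 10*w)
2159171/v(848, 1816) - 1466925/2839886 = 2159171/(-170 + 10*848) - 1466925/2839886 = 2159171/(-170 + 8480) - 1466925*1/2839886 = 2159171/8310 - 1466925/2839886 = 1529902336939/5899863165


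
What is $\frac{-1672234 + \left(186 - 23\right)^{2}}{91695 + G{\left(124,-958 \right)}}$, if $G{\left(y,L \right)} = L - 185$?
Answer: $- \frac{11195}{616} \approx -18.174$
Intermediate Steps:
$G{\left(y,L \right)} = -185 + L$
$\frac{-1672234 + \left(186 - 23\right)^{2}}{91695 + G{\left(124,-958 \right)}} = \frac{-1672234 + \left(186 - 23\right)^{2}}{91695 - 1143} = \frac{-1672234 + 163^{2}}{91695 - 1143} = \frac{-1672234 + 26569}{90552} = \left(-1645665\right) \frac{1}{90552} = - \frac{11195}{616}$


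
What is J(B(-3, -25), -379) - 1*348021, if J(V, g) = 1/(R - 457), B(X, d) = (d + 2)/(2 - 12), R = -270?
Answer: -253011268/727 ≈ -3.4802e+5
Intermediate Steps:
B(X, d) = -⅕ - d/10 (B(X, d) = (2 + d)/(-10) = (2 + d)*(-⅒) = -⅕ - d/10)
J(V, g) = -1/727 (J(V, g) = 1/(-270 - 457) = 1/(-727) = -1/727)
J(B(-3, -25), -379) - 1*348021 = -1/727 - 1*348021 = -1/727 - 348021 = -253011268/727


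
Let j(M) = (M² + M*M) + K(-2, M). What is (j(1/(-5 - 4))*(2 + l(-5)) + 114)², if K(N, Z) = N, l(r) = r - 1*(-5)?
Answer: 79459396/6561 ≈ 12111.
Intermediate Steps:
l(r) = 5 + r (l(r) = r + 5 = 5 + r)
j(M) = -2 + 2*M² (j(M) = (M² + M*M) - 2 = (M² + M²) - 2 = 2*M² - 2 = -2 + 2*M²)
(j(1/(-5 - 4))*(2 + l(-5)) + 114)² = ((-2 + 2*(1/(-5 - 4))²)*(2 + (5 - 5)) + 114)² = ((-2 + 2*(1/(-9))²)*(2 + 0) + 114)² = ((-2 + 2*(-⅑)²)*2 + 114)² = ((-2 + 2*(1/81))*2 + 114)² = ((-2 + 2/81)*2 + 114)² = (-160/81*2 + 114)² = (-320/81 + 114)² = (8914/81)² = 79459396/6561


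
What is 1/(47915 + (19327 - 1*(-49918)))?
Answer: 1/117160 ≈ 8.5353e-6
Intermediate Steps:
1/(47915 + (19327 - 1*(-49918))) = 1/(47915 + (19327 + 49918)) = 1/(47915 + 69245) = 1/117160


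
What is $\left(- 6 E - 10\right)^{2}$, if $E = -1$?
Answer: $16$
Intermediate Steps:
$\left(- 6 E - 10\right)^{2} = \left(\left(-6\right) \left(-1\right) - 10\right)^{2} = \left(6 - 10\right)^{2} = \left(-4\right)^{2} = 16$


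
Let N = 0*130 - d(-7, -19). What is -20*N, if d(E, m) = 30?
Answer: 600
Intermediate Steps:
N = -30 (N = 0*130 - 1*30 = 0 - 30 = -30)
-20*N = -20*(-30) = 600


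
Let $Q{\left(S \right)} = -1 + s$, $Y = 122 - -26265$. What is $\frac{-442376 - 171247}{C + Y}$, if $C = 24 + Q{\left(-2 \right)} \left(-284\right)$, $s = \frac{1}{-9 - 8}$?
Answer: $- \frac{10431591}{454099} \approx -22.972$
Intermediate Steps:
$s = - \frac{1}{17}$ ($s = \frac{1}{-17} = - \frac{1}{17} \approx -0.058824$)
$Y = 26387$ ($Y = 122 + 26265 = 26387$)
$Q{\left(S \right)} = - \frac{18}{17}$ ($Q{\left(S \right)} = -1 - \frac{1}{17} = - \frac{18}{17}$)
$C = \frac{5520}{17}$ ($C = 24 - - \frac{5112}{17} = 24 + \frac{5112}{17} = \frac{5520}{17} \approx 324.71$)
$\frac{-442376 - 171247}{C + Y} = \frac{-442376 - 171247}{\frac{5520}{17} + 26387} = - \frac{613623}{\frac{454099}{17}} = \left(-613623\right) \frac{17}{454099} = - \frac{10431591}{454099}$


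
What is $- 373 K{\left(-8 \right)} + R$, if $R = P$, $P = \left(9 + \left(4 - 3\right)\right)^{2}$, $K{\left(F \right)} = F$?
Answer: $3084$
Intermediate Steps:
$P = 100$ ($P = \left(9 + 1\right)^{2} = 10^{2} = 100$)
$R = 100$
$- 373 K{\left(-8 \right)} + R = \left(-373\right) \left(-8\right) + 100 = 2984 + 100 = 3084$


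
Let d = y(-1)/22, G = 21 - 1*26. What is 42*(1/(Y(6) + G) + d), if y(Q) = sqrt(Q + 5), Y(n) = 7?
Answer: 273/11 ≈ 24.818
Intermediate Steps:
G = -5 (G = 21 - 26 = -5)
y(Q) = sqrt(5 + Q)
d = 1/11 (d = sqrt(5 - 1)/22 = sqrt(4)*(1/22) = 2*(1/22) = 1/11 ≈ 0.090909)
42*(1/(Y(6) + G) + d) = 42*(1/(7 - 5) + 1/11) = 42*(1/2 + 1/11) = 42*(13/22) = 273/11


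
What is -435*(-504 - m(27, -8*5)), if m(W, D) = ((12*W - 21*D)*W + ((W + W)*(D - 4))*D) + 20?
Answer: 55241520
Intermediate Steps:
m(W, D) = 20 + W*(-21*D + 12*W) + 2*D*W*(-4 + D) (m(W, D) = ((-21*D + 12*W)*W + ((2*W)*(-4 + D))*D) + 20 = (W*(-21*D + 12*W) + (2*W*(-4 + D))*D) + 20 = (W*(-21*D + 12*W) + 2*D*W*(-4 + D)) + 20 = 20 + W*(-21*D + 12*W) + 2*D*W*(-4 + D))
-435*(-504 - m(27, -8*5)) = -435*(-504 - (20 + 12*27**2 - 29*(-8*5)*27 + 2*27*(-8*5)**2)) = -435*(-504 - (20 + 12*729 - 29*(-40)*27 + 2*27*(-40)**2)) = -435*(-504 - (20 + 8748 + 31320 + 2*27*1600)) = -435*(-504 - (20 + 8748 + 31320 + 86400)) = -435*(-504 - 1*126488) = -435*(-504 - 126488) = -435*(-126992) = 55241520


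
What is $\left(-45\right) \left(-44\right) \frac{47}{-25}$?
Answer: $- \frac{18612}{5} \approx -3722.4$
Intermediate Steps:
$\left(-45\right) \left(-44\right) \frac{47}{-25} = 1980 \cdot 47 \left(- \frac{1}{25}\right) = 1980 \left(- \frac{47}{25}\right) = - \frac{18612}{5}$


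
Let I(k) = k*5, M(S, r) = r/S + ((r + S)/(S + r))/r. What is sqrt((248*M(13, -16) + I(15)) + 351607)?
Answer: sqrt(237520218)/26 ≈ 592.76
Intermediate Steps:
M(S, r) = 1/r + r/S (M(S, r) = r/S + ((S + r)/(S + r))/r = r/S + 1/r = 1/r + r/S)
I(k) = 5*k
sqrt((248*M(13, -16) + I(15)) + 351607) = sqrt((248*(1/(-16) - 16/13) + 5*15) + 351607) = sqrt((248*(-1/16 - 16*1/13) + 75) + 351607) = sqrt((248*(-1/16 - 16/13) + 75) + 351607) = sqrt((248*(-269/208) + 75) + 351607) = sqrt((-8339/26 + 75) + 351607) = sqrt(-6389/26 + 351607) = sqrt(9135393/26) = sqrt(237520218)/26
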